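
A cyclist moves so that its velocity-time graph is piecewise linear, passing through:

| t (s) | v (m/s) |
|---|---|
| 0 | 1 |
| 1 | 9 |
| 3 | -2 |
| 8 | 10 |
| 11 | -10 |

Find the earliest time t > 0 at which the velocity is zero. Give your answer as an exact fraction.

v changes sign on 1–3 s (from 9 to -2); the graph is linear there, so v = 0 at t = 1 + (-9)·(3 − 1)/(-2 − 9) = 29/11 s.

t = 29/11 s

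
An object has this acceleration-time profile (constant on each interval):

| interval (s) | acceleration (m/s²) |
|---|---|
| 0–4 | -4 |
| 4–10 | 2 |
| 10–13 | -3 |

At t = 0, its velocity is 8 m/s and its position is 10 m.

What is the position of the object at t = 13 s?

-3.5 m

On each constant-a segment, Δv = aΔt and Δx = v₀Δt + ½aΔt²; chain segment to segment.
0–4 s: v starts 8 m/s; Δx = 8·4 + ½·-4·4² = 0 m; v ends -8 m/s.
4–10 s: v starts -8 m/s; Δx = -8·6 + ½·2·6² = -12 m; v ends 4 m/s.
10–13 s: v starts 4 m/s; Δx = 4·3 + ½·-3·3² = -1.5 m; v ends -5 m/s.
x(13) = 10 + Σ Δx = -3.5 m.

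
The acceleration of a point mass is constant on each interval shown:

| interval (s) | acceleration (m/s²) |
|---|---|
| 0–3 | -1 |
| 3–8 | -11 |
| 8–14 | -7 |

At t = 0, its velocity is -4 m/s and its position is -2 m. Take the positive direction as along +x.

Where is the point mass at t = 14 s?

On each constant-a segment, Δv = aΔt and Δx = v₀Δt + ½aΔt²; chain segment to segment.
0–3 s: v starts -4 m/s; Δx = -4·3 + ½·-1·3² = -16.5 m; v ends -7 m/s.
3–8 s: v starts -7 m/s; Δx = -7·5 + ½·-11·5² = -172.5 m; v ends -62 m/s.
8–14 s: v starts -62 m/s; Δx = -62·6 + ½·-7·6² = -498 m; v ends -104 m/s.
x(14) = -2 + Σ Δx = -689 m.

-689 m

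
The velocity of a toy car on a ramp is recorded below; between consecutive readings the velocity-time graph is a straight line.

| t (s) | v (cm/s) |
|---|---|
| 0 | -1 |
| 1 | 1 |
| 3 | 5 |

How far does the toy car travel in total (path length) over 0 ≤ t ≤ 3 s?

6.5 cm

Total distance travelled is ∫|v| dt — sum the magnitudes of each area piece.
0–1 s: v = 0 at t = 0.5 s; triangle areas 0.25 + 0.25 = 0.5 cm
1–3 s: |½(1 + 5)(2)| = 6 cm
Total distance = 6.5 cm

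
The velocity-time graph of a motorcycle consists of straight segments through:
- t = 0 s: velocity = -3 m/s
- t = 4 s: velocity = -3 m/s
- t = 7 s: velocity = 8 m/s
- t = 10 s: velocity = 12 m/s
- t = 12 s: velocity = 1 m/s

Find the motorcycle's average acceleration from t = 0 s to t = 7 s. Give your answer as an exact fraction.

11/7 m/s²

Average acceleration = Δv/Δt = (8 − -3)/(7 − 0) = 11/7 m/s².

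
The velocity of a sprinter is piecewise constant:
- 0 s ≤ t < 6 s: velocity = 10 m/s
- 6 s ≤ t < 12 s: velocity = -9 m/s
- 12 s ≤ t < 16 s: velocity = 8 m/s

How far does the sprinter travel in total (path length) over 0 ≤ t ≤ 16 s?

146 m

Distance (not displacement) is the total path length: add the absolute areas under v-t.
0–6 s: |10| × 6 = 60 m
6–12 s: |-9| × 6 = 54 m
12–16 s: |8| × 4 = 32 m
Total distance = 146 m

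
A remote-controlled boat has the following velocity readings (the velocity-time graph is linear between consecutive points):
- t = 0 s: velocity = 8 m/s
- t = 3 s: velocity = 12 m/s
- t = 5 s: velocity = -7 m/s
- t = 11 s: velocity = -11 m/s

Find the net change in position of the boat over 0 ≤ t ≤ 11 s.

Displacement is the signed area under the v-t curve.
0–3 s: ½(8 + 12)(3) = 30 m
3–5 s: ½(12 + -7)(2) = 5 m
5–11 s: ½(-7 + -11)(6) = -54 m
Net displacement = -19 m

-19 m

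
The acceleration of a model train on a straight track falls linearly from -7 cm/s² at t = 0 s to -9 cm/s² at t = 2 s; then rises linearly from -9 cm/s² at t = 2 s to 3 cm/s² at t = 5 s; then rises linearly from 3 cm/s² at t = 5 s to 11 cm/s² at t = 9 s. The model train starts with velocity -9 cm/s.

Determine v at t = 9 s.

-6 cm/s

Δv equals the area under the a-t graph; then v = v₀ + Δv.
0–2 s: ½(-7 + -9)(2) = -16 cm/s
2–5 s: ½(-9 + 3)(3) = -9 cm/s
5–9 s: ½(3 + 11)(4) = 28 cm/s
Δv = 3 cm/s, so v(9) = -9 + (3) = -6 cm/s.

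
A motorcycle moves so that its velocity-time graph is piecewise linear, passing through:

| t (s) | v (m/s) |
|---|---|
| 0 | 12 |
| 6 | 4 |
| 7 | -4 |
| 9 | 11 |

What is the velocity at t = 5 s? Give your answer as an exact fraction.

16/3 m/s

On 0–6 s the graph is linear from 12 to 4 m/s: v(5) = 12 + (4 − 12)·(5 − 0)/(6 − 0) = 16/3 m/s.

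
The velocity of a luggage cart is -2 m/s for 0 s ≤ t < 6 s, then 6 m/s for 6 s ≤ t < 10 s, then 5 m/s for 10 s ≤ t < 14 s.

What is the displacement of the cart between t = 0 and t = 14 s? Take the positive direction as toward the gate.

Net displacement equals the area under the velocity-time graph (areas below the axis count negative).
0–6 s: -2 × 6 = -12 m
6–10 s: 6 × 4 = 24 m
10–14 s: 5 × 4 = 20 m
Net displacement = 32 m

32 m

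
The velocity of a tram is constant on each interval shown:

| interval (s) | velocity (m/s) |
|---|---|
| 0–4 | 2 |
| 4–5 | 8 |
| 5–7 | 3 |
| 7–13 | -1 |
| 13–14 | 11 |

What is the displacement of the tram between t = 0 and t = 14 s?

27 m

Net displacement equals the area under the velocity-time graph (areas below the axis count negative).
0–4 s: 2 × 4 = 8 m
4–5 s: 8 × 1 = 8 m
5–7 s: 3 × 2 = 6 m
7–13 s: -1 × 6 = -6 m
13–14 s: 11 × 1 = 11 m
Net displacement = 27 m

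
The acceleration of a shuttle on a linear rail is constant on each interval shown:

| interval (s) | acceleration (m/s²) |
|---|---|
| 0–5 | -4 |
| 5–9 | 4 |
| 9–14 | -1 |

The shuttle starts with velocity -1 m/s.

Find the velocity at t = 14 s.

-10 m/s

Δv equals the area under the a-t graph; then v = v₀ + Δv.
0–5 s: -4 × 5 = -20 m/s
5–9 s: 4 × 4 = 16 m/s
9–14 s: -1 × 5 = -5 m/s
Δv = -9 m/s, so v(14) = -1 + (-9) = -10 m/s.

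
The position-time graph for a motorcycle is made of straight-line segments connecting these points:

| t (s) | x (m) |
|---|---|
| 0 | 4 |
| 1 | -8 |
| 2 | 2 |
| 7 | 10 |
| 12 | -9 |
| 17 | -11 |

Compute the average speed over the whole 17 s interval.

Average speed = (total path length)/(elapsed time); on a piecewise-linear x-t graph the path length is Σ|Δx|.
0–1 s: |Δx| = |-8 − 4| = 12 m
1–2 s: |Δx| = |2 − -8| = 10 m
2–7 s: |Δx| = |10 − 2| = 8 m
7–12 s: |Δx| = |-9 − 10| = 19 m
12–17 s: |Δx| = |-11 − -9| = 2 m
Total path = 51 m; average speed = 51/17 = 3 m/s.

3 m/s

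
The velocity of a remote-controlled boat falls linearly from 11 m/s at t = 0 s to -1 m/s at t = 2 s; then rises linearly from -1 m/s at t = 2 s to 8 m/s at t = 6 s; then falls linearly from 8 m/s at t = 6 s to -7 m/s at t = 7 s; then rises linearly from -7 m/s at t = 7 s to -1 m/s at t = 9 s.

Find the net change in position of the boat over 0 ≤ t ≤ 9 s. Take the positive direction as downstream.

Net displacement equals the area under the velocity-time graph (areas below the axis count negative).
0–2 s: ½(11 + -1)(2) = 10 m
2–6 s: ½(-1 + 8)(4) = 14 m
6–7 s: ½(8 + -7)(1) = 0.5 m
7–9 s: ½(-7 + -1)(2) = -8 m
Net displacement = 16.5 m

16.5 m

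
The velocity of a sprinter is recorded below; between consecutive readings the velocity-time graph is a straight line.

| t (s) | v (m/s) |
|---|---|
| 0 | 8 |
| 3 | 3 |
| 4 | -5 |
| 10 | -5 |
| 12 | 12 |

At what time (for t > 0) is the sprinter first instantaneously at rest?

t = 3.375 s

v changes sign on 3–4 s (from 3 to -5); the graph is linear there, so v = 0 at t = 3 + (-3)·(4 − 3)/(-5 − 3) = 3.375 s.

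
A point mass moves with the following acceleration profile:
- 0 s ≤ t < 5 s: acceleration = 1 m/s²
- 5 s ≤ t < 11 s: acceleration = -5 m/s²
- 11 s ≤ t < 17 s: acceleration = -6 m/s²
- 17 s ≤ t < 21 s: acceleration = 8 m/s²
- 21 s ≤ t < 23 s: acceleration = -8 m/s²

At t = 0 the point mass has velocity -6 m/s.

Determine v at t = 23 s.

-51 m/s

Δv equals the area under the a-t graph; then v = v₀ + Δv.
0–5 s: 1 × 5 = 5 m/s
5–11 s: -5 × 6 = -30 m/s
11–17 s: -6 × 6 = -36 m/s
17–21 s: 8 × 4 = 32 m/s
21–23 s: -8 × 2 = -16 m/s
Δv = -45 m/s, so v(23) = -6 + (-45) = -51 m/s.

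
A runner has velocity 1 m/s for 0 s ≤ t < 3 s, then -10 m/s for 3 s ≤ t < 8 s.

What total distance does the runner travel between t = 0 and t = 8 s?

53 m

Distance (not displacement) is the total path length: add the absolute areas under v-t.
0–3 s: |1| × 3 = 3 m
3–8 s: |-10| × 5 = 50 m
Total distance = 53 m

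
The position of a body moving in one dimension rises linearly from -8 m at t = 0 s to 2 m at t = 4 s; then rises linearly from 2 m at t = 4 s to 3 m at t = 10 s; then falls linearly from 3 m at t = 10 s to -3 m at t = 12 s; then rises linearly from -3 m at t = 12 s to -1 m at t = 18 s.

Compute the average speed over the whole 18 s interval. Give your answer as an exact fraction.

Average speed = (total path length)/(elapsed time); on a piecewise-linear x-t graph the path length is Σ|Δx|.
0–4 s: |Δx| = |2 − -8| = 10 m
4–10 s: |Δx| = |3 − 2| = 1 m
10–12 s: |Δx| = |-3 − 3| = 6 m
12–18 s: |Δx| = |-1 − -3| = 2 m
Total path = 19 m; average speed = 19/18 = 19/18 m/s.

19/18 m/s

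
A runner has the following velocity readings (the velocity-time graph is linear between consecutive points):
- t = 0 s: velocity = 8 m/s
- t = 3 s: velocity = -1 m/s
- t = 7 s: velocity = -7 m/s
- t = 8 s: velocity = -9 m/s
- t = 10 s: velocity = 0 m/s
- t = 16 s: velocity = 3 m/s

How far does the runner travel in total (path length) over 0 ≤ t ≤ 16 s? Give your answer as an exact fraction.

317/6 m

Distance (not displacement) is the total path length: add the absolute areas under v-t.
0–3 s: v = 0 at t = 8/3 s; triangle areas 32/3 + 1/6 = 65/6 m
3–7 s: |½(-1 + -7)(4)| = 16 m
7–8 s: |½(-7 + -9)(1)| = 8 m
8–10 s: |½(-9 + 0)(2)| = 9 m
10–16 s: |½(0 + 3)(6)| = 9 m
Total distance = 317/6 m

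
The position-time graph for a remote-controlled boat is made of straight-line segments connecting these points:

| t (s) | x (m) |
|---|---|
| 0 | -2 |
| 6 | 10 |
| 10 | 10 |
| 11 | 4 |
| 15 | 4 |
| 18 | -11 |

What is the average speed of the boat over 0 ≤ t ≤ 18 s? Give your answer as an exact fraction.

11/6 m/s

Average speed = (total path length)/(elapsed time); on a piecewise-linear x-t graph the path length is Σ|Δx|.
0–6 s: |Δx| = |10 − -2| = 12 m
6–10 s: |Δx| = |10 − 10| = 0 m
10–11 s: |Δx| = |4 − 10| = 6 m
11–15 s: |Δx| = |4 − 4| = 0 m
15–18 s: |Δx| = |-11 − 4| = 15 m
Total path = 33 m; average speed = 33/18 = 11/6 m/s.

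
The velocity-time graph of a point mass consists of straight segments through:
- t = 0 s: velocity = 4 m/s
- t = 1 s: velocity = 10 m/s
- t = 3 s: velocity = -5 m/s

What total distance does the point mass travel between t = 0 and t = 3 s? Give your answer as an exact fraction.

Distance (not displacement) is the total path length: add the absolute areas under v-t.
0–1 s: |½(4 + 10)(1)| = 7 m
1–3 s: v = 0 at t = 7/3 s; triangle areas 20/3 + 5/3 = 25/3 m
Total distance = 46/3 m

46/3 m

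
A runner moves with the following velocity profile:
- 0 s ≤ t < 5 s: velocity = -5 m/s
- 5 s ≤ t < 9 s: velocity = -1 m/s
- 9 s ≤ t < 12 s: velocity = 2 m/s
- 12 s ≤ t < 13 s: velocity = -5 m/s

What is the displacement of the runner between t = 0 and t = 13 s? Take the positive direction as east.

Net displacement equals the area under the velocity-time graph (areas below the axis count negative).
0–5 s: -5 × 5 = -25 m
5–9 s: -1 × 4 = -4 m
9–12 s: 2 × 3 = 6 m
12–13 s: -5 × 1 = -5 m
Net displacement = -28 m

-28 m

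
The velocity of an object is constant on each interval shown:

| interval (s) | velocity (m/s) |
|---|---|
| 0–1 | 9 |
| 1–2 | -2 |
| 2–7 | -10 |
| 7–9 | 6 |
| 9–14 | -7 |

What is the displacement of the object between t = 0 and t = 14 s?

Net displacement equals the area under the velocity-time graph (areas below the axis count negative).
0–1 s: 9 × 1 = 9 m
1–2 s: -2 × 1 = -2 m
2–7 s: -10 × 5 = -50 m
7–9 s: 6 × 2 = 12 m
9–14 s: -7 × 5 = -35 m
Net displacement = -66 m

-66 m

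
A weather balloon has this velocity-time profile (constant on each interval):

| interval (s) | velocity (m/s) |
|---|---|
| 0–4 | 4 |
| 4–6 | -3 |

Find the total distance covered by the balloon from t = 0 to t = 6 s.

22 m

Total distance travelled is ∫|v| dt — sum the magnitudes of each area piece.
0–4 s: |4| × 4 = 16 m
4–6 s: |-3| × 2 = 6 m
Total distance = 22 m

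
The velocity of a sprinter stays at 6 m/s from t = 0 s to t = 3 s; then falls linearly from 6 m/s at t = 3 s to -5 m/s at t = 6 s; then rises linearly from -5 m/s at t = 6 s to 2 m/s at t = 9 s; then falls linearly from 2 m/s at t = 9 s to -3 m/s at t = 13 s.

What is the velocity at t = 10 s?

On 9–13 s the graph is linear from 2 to -3 m/s: v(10) = 2 + (-3 − 2)·(10 − 9)/(13 − 9) = 0.75 m/s.

0.75 m/s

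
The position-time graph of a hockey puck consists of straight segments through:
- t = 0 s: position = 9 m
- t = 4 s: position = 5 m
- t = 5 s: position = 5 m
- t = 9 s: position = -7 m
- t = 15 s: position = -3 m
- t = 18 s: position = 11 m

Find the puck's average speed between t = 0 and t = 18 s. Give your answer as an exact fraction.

17/9 m/s

Average speed = (total path length)/(elapsed time); on a piecewise-linear x-t graph the path length is Σ|Δx|.
0–4 s: |Δx| = |5 − 9| = 4 m
4–5 s: |Δx| = |5 − 5| = 0 m
5–9 s: |Δx| = |-7 − 5| = 12 m
9–15 s: |Δx| = |-3 − -7| = 4 m
15–18 s: |Δx| = |11 − -3| = 14 m
Total path = 34 m; average speed = 34/18 = 17/9 m/s.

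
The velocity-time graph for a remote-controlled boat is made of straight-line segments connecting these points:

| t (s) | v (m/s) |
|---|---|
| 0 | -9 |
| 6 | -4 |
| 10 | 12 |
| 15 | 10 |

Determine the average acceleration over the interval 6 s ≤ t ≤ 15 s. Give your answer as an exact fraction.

14/9 m/s²

Average acceleration = Δv/Δt = (10 − -4)/(15 − 6) = 14/9 m/s².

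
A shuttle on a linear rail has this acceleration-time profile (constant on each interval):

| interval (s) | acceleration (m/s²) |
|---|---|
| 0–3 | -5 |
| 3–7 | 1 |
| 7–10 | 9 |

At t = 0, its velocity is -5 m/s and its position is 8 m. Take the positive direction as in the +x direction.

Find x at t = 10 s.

On each constant-a segment, Δv = aΔt and Δx = v₀Δt + ½aΔt²; chain segment to segment.
0–3 s: v starts -5 m/s; Δx = -5·3 + ½·-5·3² = -37.5 m; v ends -20 m/s.
3–7 s: v starts -20 m/s; Δx = -20·4 + ½·1·4² = -72 m; v ends -16 m/s.
7–10 s: v starts -16 m/s; Δx = -16·3 + ½·9·3² = -7.5 m; v ends 11 m/s.
x(10) = 8 + Σ Δx = -109 m.

-109 m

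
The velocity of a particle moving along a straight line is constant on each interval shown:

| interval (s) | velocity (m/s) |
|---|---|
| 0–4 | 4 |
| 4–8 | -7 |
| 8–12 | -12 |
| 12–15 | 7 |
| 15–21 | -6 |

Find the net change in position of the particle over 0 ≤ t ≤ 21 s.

Net displacement equals the area under the velocity-time graph (areas below the axis count negative).
0–4 s: 4 × 4 = 16 m
4–8 s: -7 × 4 = -28 m
8–12 s: -12 × 4 = -48 m
12–15 s: 7 × 3 = 21 m
15–21 s: -6 × 6 = -36 m
Net displacement = -75 m

-75 m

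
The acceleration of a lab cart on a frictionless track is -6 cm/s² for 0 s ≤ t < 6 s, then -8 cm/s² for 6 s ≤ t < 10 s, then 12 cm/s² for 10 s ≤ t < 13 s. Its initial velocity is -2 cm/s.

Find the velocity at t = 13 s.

Δv equals the area under the a-t graph; then v = v₀ + Δv.
0–6 s: -6 × 6 = -36 cm/s
6–10 s: -8 × 4 = -32 cm/s
10–13 s: 12 × 3 = 36 cm/s
Δv = -32 cm/s, so v(13) = -2 + (-32) = -34 cm/s.

-34 cm/s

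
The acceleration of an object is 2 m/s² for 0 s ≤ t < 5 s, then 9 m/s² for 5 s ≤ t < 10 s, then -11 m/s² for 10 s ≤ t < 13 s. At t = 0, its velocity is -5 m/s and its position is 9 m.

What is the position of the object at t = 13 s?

On each constant-a segment, Δv = aΔt and Δx = v₀Δt + ½aΔt²; chain segment to segment.
0–5 s: v starts -5 m/s; Δx = -5·5 + ½·2·5² = 0 m; v ends 5 m/s.
5–10 s: v starts 5 m/s; Δx = 5·5 + ½·9·5² = 137.5 m; v ends 50 m/s.
10–13 s: v starts 50 m/s; Δx = 50·3 + ½·-11·3² = 100.5 m; v ends 17 m/s.
x(13) = 9 + Σ Δx = 247 m.

247 m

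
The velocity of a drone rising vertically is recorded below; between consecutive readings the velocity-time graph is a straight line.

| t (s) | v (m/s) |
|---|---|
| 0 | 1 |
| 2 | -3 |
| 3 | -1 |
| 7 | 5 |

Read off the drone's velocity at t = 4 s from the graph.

0.5 m/s

On 3–7 s the graph is linear from -1 to 5 m/s: v(4) = -1 + (5 − -1)·(4 − 3)/(7 − 3) = 0.5 m/s.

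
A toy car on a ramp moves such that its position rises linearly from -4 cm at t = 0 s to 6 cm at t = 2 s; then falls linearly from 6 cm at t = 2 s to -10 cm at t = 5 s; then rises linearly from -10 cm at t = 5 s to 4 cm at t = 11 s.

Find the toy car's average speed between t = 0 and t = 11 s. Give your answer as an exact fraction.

40/11 cm/s

Average speed = (total path length)/(elapsed time); on a piecewise-linear x-t graph the path length is Σ|Δx|.
0–2 s: |Δx| = |6 − -4| = 10 cm
2–5 s: |Δx| = |-10 − 6| = 16 cm
5–11 s: |Δx| = |4 − -10| = 14 cm
Total path = 40 cm; average speed = 40/11 = 40/11 cm/s.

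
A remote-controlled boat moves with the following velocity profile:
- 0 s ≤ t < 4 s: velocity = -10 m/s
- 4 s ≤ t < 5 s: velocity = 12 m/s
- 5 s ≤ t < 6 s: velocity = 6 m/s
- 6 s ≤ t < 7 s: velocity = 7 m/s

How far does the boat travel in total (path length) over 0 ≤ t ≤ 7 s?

65 m

Total distance travelled is ∫|v| dt — sum the magnitudes of each area piece.
0–4 s: |-10| × 4 = 40 m
4–5 s: |12| × 1 = 12 m
5–6 s: |6| × 1 = 6 m
6–7 s: |7| × 1 = 7 m
Total distance = 65 m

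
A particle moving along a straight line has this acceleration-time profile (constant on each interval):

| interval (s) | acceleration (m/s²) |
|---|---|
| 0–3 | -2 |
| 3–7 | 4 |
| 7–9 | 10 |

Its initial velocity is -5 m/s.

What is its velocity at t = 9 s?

Δv equals the area under the a-t graph; then v = v₀ + Δv.
0–3 s: -2 × 3 = -6 m/s
3–7 s: 4 × 4 = 16 m/s
7–9 s: 10 × 2 = 20 m/s
Δv = 30 m/s, so v(9) = -5 + (30) = 25 m/s.

25 m/s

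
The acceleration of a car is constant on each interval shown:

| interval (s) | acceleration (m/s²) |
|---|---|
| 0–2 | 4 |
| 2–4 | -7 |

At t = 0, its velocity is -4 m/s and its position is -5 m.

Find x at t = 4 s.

-11 m

On each constant-a segment, Δv = aΔt and Δx = v₀Δt + ½aΔt²; chain segment to segment.
0–2 s: v starts -4 m/s; Δx = -4·2 + ½·4·2² = 0 m; v ends 4 m/s.
2–4 s: v starts 4 m/s; Δx = 4·2 + ½·-7·2² = -6 m; v ends -10 m/s.
x(4) = -5 + Σ Δx = -11 m.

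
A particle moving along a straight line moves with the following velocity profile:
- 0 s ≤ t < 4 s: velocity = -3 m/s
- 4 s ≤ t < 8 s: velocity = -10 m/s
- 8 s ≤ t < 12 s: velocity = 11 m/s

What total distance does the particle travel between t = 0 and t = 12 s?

96 m

Total distance travelled is ∫|v| dt — sum the magnitudes of each area piece.
0–4 s: |-3| × 4 = 12 m
4–8 s: |-10| × 4 = 40 m
8–12 s: |11| × 4 = 44 m
Total distance = 96 m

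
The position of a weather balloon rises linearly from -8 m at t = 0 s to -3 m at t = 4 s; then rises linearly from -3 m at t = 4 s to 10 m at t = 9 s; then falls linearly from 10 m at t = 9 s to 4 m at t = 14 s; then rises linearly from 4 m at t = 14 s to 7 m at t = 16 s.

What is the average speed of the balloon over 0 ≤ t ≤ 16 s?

Average speed = (total path length)/(elapsed time); on a piecewise-linear x-t graph the path length is Σ|Δx|.
0–4 s: |Δx| = |-3 − -8| = 5 m
4–9 s: |Δx| = |10 − -3| = 13 m
9–14 s: |Δx| = |4 − 10| = 6 m
14–16 s: |Δx| = |7 − 4| = 3 m
Total path = 27 m; average speed = 27/16 = 1.6875 m/s.

1.6875 m/s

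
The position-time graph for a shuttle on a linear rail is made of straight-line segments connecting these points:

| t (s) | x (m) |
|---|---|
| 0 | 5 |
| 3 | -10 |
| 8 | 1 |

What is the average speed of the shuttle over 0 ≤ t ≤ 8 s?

Average speed = (total path length)/(elapsed time); on a piecewise-linear x-t graph the path length is Σ|Δx|.
0–3 s: |Δx| = |-10 − 5| = 15 m
3–8 s: |Δx| = |1 − -10| = 11 m
Total path = 26 m; average speed = 26/8 = 3.25 m/s.

3.25 m/s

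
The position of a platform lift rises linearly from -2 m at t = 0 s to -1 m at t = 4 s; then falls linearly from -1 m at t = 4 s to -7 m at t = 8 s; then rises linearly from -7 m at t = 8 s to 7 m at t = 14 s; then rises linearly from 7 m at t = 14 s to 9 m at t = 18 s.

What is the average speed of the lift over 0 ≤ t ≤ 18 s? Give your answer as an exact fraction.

Average speed = (total path length)/(elapsed time); on a piecewise-linear x-t graph the path length is Σ|Δx|.
0–4 s: |Δx| = |-1 − -2| = 1 m
4–8 s: |Δx| = |-7 − -1| = 6 m
8–14 s: |Δx| = |7 − -7| = 14 m
14–18 s: |Δx| = |9 − 7| = 2 m
Total path = 23 m; average speed = 23/18 = 23/18 m/s.

23/18 m/s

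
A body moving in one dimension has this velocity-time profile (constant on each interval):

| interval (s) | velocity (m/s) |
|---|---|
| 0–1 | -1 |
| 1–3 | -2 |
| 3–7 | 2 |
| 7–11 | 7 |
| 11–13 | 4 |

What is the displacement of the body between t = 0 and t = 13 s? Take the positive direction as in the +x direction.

Displacement is the signed area under the v-t curve.
0–1 s: -1 × 1 = -1 m
1–3 s: -2 × 2 = -4 m
3–7 s: 2 × 4 = 8 m
7–11 s: 7 × 4 = 28 m
11–13 s: 4 × 2 = 8 m
Net displacement = 39 m

39 m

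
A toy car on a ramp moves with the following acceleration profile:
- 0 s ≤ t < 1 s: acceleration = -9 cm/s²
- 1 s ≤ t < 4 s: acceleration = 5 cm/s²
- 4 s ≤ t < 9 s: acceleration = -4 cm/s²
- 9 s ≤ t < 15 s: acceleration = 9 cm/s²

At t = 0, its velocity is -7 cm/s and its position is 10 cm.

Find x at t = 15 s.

-46 cm

On each constant-a segment, Δv = aΔt and Δx = v₀Δt + ½aΔt²; chain segment to segment.
0–1 s: v starts -7 cm/s; Δx = -7·1 + ½·-9·1² = -11.5 cm; v ends -16 cm/s.
1–4 s: v starts -16 cm/s; Δx = -16·3 + ½·5·3² = -25.5 cm; v ends -1 cm/s.
4–9 s: v starts -1 cm/s; Δx = -1·5 + ½·-4·5² = -55 cm; v ends -21 cm/s.
9–15 s: v starts -21 cm/s; Δx = -21·6 + ½·9·6² = 36 cm; v ends 33 cm/s.
x(15) = 10 + Σ Δx = -46 cm.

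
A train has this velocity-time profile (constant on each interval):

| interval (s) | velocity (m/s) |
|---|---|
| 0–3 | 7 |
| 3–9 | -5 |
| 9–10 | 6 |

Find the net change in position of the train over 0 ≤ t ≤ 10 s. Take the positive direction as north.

Net displacement equals the area under the velocity-time graph (areas below the axis count negative).
0–3 s: 7 × 3 = 21 m
3–9 s: -5 × 6 = -30 m
9–10 s: 6 × 1 = 6 m
Net displacement = -3 m

-3 m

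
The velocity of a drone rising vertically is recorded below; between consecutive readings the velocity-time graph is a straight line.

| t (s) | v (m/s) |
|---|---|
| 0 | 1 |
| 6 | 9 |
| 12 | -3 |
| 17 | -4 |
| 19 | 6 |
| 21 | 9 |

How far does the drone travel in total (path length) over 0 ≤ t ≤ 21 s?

Distance (not displacement) is the total path length: add the absolute areas under v-t.
0–6 s: |½(1 + 9)(6)| = 30 m
6–12 s: v = 0 at t = 10.5 s; triangle areas 20.25 + 2.25 = 22.5 m
12–17 s: |½(-3 + -4)(5)| = 17.5 m
17–19 s: v = 0 at t = 17.8 s; triangle areas 1.6 + 3.6 = 5.2 m
19–21 s: |½(6 + 9)(2)| = 15 m
Total distance = 90.2 m

90.2 m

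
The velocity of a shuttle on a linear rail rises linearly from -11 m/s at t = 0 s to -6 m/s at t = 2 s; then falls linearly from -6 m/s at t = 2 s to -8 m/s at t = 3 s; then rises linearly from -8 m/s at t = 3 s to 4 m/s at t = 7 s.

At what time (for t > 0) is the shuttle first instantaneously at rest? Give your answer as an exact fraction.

t = 17/3 s

v changes sign on 3–7 s (from -8 to 4); the graph is linear there, so v = 0 at t = 3 + (8)·(7 − 3)/(4 − -8) = 17/3 s.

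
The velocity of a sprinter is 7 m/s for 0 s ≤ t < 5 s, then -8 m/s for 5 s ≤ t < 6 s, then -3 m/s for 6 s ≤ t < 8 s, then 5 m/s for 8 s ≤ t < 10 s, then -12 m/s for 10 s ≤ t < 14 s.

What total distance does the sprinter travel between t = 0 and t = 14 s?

107 m

Distance (not displacement) is the total path length: add the absolute areas under v-t.
0–5 s: |7| × 5 = 35 m
5–6 s: |-8| × 1 = 8 m
6–8 s: |-3| × 2 = 6 m
8–10 s: |5| × 2 = 10 m
10–14 s: |-12| × 4 = 48 m
Total distance = 107 m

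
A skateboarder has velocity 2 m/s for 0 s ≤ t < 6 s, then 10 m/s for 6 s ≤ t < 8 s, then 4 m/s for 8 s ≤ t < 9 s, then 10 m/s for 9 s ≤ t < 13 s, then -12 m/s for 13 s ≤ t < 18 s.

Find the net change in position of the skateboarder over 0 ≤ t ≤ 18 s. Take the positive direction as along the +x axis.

Displacement is the signed area under the v-t curve.
0–6 s: 2 × 6 = 12 m
6–8 s: 10 × 2 = 20 m
8–9 s: 4 × 1 = 4 m
9–13 s: 10 × 4 = 40 m
13–18 s: -12 × 5 = -60 m
Net displacement = 16 m

16 m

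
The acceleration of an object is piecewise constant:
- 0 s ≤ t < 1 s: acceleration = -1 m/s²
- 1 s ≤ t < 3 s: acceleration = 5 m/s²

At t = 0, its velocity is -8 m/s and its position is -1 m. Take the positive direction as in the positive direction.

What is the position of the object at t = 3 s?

On each constant-a segment, Δv = aΔt and Δx = v₀Δt + ½aΔt²; chain segment to segment.
0–1 s: v starts -8 m/s; Δx = -8·1 + ½·-1·1² = -8.5 m; v ends -9 m/s.
1–3 s: v starts -9 m/s; Δx = -9·2 + ½·5·2² = -8 m; v ends 1 m/s.
x(3) = -1 + Σ Δx = -17.5 m.

-17.5 m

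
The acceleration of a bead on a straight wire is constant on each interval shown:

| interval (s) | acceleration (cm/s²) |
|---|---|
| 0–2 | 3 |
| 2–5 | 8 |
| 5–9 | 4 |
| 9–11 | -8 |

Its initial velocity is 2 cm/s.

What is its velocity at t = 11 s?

Δv equals the area under the a-t graph; then v = v₀ + Δv.
0–2 s: 3 × 2 = 6 cm/s
2–5 s: 8 × 3 = 24 cm/s
5–9 s: 4 × 4 = 16 cm/s
9–11 s: -8 × 2 = -16 cm/s
Δv = 30 cm/s, so v(11) = 2 + (30) = 32 cm/s.

32 cm/s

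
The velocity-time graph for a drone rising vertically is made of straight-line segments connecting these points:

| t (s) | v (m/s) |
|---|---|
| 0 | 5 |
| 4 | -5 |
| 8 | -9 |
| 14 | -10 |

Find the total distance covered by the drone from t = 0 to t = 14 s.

95 m

Total distance travelled is ∫|v| dt — sum the magnitudes of each area piece.
0–4 s: v = 0 at t = 2 s; triangle areas 5 + 5 = 10 m
4–8 s: |½(-5 + -9)(4)| = 28 m
8–14 s: |½(-9 + -10)(6)| = 57 m
Total distance = 95 m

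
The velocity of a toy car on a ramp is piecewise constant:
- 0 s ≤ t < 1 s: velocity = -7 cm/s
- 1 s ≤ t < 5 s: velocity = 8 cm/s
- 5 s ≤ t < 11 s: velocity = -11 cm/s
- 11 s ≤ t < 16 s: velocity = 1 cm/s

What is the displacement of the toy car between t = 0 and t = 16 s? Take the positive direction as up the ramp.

-36 cm

Net displacement equals the area under the velocity-time graph (areas below the axis count negative).
0–1 s: -7 × 1 = -7 cm
1–5 s: 8 × 4 = 32 cm
5–11 s: -11 × 6 = -66 cm
11–16 s: 1 × 5 = 5 cm
Net displacement = -36 cm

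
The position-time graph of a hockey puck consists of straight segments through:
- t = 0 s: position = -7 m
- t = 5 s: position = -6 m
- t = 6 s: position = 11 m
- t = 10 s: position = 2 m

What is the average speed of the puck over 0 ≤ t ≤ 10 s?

2.7 m/s

Average speed = (total path length)/(elapsed time); on a piecewise-linear x-t graph the path length is Σ|Δx|.
0–5 s: |Δx| = |-6 − -7| = 1 m
5–6 s: |Δx| = |11 − -6| = 17 m
6–10 s: |Δx| = |2 − 11| = 9 m
Total path = 27 m; average speed = 27/10 = 2.7 m/s.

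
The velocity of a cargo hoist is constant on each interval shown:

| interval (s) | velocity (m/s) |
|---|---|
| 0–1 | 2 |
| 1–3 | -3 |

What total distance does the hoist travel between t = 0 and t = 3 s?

Distance (not displacement) is the total path length: add the absolute areas under v-t.
0–1 s: |2| × 1 = 2 m
1–3 s: |-3| × 2 = 6 m
Total distance = 8 m

8 m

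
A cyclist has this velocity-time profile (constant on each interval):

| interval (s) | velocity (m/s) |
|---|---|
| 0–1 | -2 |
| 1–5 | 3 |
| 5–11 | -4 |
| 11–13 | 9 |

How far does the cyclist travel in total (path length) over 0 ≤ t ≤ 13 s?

56 m

Total distance travelled is ∫|v| dt — sum the magnitudes of each area piece.
0–1 s: |-2| × 1 = 2 m
1–5 s: |3| × 4 = 12 m
5–11 s: |-4| × 6 = 24 m
11–13 s: |9| × 2 = 18 m
Total distance = 56 m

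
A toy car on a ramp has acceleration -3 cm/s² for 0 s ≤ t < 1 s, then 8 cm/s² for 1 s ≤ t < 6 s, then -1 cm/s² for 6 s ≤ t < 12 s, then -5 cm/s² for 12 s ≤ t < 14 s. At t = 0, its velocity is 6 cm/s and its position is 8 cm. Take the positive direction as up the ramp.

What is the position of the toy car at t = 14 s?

431.5 cm

On each constant-a segment, Δv = aΔt and Δx = v₀Δt + ½aΔt²; chain segment to segment.
0–1 s: v starts 6 cm/s; Δx = 6·1 + ½·-3·1² = 4.5 cm; v ends 3 cm/s.
1–6 s: v starts 3 cm/s; Δx = 3·5 + ½·8·5² = 115 cm; v ends 43 cm/s.
6–12 s: v starts 43 cm/s; Δx = 43·6 + ½·-1·6² = 240 cm; v ends 37 cm/s.
12–14 s: v starts 37 cm/s; Δx = 37·2 + ½·-5·2² = 64 cm; v ends 27 cm/s.
x(14) = 8 + Σ Δx = 431.5 cm.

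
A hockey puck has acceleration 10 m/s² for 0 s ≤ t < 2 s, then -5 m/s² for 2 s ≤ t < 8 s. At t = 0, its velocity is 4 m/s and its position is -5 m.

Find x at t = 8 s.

77 m

On each constant-a segment, Δv = aΔt and Δx = v₀Δt + ½aΔt²; chain segment to segment.
0–2 s: v starts 4 m/s; Δx = 4·2 + ½·10·2² = 28 m; v ends 24 m/s.
2–8 s: v starts 24 m/s; Δx = 24·6 + ½·-5·6² = 54 m; v ends -6 m/s.
x(8) = -5 + Σ Δx = 77 m.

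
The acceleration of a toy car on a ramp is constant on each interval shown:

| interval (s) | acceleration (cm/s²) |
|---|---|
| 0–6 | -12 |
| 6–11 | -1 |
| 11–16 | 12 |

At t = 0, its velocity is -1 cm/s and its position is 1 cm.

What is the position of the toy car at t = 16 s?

-838.5 cm

On each constant-a segment, Δv = aΔt and Δx = v₀Δt + ½aΔt²; chain segment to segment.
0–6 s: v starts -1 cm/s; Δx = -1·6 + ½·-12·6² = -222 cm; v ends -73 cm/s.
6–11 s: v starts -73 cm/s; Δx = -73·5 + ½·-1·5² = -377.5 cm; v ends -78 cm/s.
11–16 s: v starts -78 cm/s; Δx = -78·5 + ½·12·5² = -240 cm; v ends -18 cm/s.
x(16) = 1 + Σ Δx = -838.5 cm.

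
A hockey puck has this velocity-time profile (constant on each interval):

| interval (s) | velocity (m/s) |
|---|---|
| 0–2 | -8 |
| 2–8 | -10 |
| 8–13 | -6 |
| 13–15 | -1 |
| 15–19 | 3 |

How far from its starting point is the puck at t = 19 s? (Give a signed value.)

-96 m

Net displacement equals the area under the velocity-time graph (areas below the axis count negative).
0–2 s: -8 × 2 = -16 m
2–8 s: -10 × 6 = -60 m
8–13 s: -6 × 5 = -30 m
13–15 s: -1 × 2 = -2 m
15–19 s: 3 × 4 = 12 m
Net displacement = -96 m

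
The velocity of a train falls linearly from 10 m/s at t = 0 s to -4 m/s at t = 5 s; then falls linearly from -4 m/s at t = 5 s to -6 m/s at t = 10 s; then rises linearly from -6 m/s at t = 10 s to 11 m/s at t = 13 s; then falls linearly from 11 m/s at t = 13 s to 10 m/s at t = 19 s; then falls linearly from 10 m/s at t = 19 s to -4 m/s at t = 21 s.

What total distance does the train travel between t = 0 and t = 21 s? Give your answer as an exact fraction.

4449/34 m

Total distance travelled is ∫|v| dt — sum the magnitudes of each area piece.
0–5 s: v = 0 at t = 25/7 s; triangle areas 125/7 + 20/7 = 145/7 m
5–10 s: |½(-4 + -6)(5)| = 25 m
10–13 s: v = 0 at t = 188/17 s; triangle areas 54/17 + 363/34 = 471/34 m
13–19 s: |½(11 + 10)(6)| = 63 m
19–21 s: v = 0 at t = 143/7 s; triangle areas 50/7 + 8/7 = 58/7 m
Total distance = 4449/34 m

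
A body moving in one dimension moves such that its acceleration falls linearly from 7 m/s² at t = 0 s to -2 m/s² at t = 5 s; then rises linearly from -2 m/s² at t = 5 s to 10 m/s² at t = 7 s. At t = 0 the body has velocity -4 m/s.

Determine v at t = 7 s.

Δv equals the area under the a-t graph; then v = v₀ + Δv.
0–5 s: ½(7 + -2)(5) = 12.5 m/s
5–7 s: ½(-2 + 10)(2) = 8 m/s
Δv = 20.5 m/s, so v(7) = -4 + (20.5) = 16.5 m/s.

16.5 m/s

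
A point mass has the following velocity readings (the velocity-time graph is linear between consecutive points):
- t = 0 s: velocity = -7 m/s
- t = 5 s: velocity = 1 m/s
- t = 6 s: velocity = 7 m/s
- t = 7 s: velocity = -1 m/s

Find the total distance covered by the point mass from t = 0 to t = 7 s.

Distance (not displacement) is the total path length: add the absolute areas under v-t.
0–5 s: v = 0 at t = 4.375 s; triangle areas 15.3125 + 0.3125 = 15.625 m
5–6 s: |½(1 + 7)(1)| = 4 m
6–7 s: v = 0 at t = 6.875 s; triangle areas 3.0625 + 0.0625 = 3.125 m
Total distance = 22.75 m

22.75 m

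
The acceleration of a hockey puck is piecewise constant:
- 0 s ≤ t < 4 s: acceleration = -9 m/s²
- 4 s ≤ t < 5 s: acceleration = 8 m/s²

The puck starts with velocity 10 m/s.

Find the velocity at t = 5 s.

Δv equals the area under the a-t graph; then v = v₀ + Δv.
0–4 s: -9 × 4 = -36 m/s
4–5 s: 8 × 1 = 8 m/s
Δv = -28 m/s, so v(5) = 10 + (-28) = -18 m/s.

-18 m/s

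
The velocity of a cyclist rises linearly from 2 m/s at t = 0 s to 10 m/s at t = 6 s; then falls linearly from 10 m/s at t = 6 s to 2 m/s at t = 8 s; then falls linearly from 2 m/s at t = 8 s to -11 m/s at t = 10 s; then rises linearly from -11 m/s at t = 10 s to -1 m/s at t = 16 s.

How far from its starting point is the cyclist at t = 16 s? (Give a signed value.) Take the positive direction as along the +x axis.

Displacement is the signed area under the v-t curve.
0–6 s: ½(2 + 10)(6) = 36 m
6–8 s: ½(10 + 2)(2) = 12 m
8–10 s: ½(2 + -11)(2) = -9 m
10–16 s: ½(-11 + -1)(6) = -36 m
Net displacement = 3 m

3 m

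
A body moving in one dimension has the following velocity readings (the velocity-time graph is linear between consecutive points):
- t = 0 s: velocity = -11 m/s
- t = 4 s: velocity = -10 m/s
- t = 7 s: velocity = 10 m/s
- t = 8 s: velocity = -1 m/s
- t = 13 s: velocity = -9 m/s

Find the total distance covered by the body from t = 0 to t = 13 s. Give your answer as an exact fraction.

1905/22 m

Total distance travelled is ∫|v| dt — sum the magnitudes of each area piece.
0–4 s: |½(-11 + -10)(4)| = 42 m
4–7 s: v = 0 at t = 5.5 s; triangle areas 7.5 + 7.5 = 15 m
7–8 s: v = 0 at t = 87/11 s; triangle areas 50/11 + 1/22 = 101/22 m
8–13 s: |½(-1 + -9)(5)| = 25 m
Total distance = 1905/22 m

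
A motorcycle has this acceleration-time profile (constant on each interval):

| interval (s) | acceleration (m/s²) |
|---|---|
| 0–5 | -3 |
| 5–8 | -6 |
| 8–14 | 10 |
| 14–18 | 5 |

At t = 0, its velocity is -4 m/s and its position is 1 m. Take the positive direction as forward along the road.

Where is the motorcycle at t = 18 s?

On each constant-a segment, Δv = aΔt and Δx = v₀Δt + ½aΔt²; chain segment to segment.
0–5 s: v starts -4 m/s; Δx = -4·5 + ½·-3·5² = -57.5 m; v ends -19 m/s.
5–8 s: v starts -19 m/s; Δx = -19·3 + ½·-6·3² = -84 m; v ends -37 m/s.
8–14 s: v starts -37 m/s; Δx = -37·6 + ½·10·6² = -42 m; v ends 23 m/s.
14–18 s: v starts 23 m/s; Δx = 23·4 + ½·5·4² = 132 m; v ends 43 m/s.
x(18) = 1 + Σ Δx = -50.5 m.

-50.5 m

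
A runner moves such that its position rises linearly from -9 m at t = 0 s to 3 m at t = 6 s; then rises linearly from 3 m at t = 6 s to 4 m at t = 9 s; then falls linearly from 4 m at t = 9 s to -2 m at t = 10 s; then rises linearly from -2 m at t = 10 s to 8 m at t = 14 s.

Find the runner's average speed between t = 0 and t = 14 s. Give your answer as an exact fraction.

29/14 m/s

Average speed = (total path length)/(elapsed time); on a piecewise-linear x-t graph the path length is Σ|Δx|.
0–6 s: |Δx| = |3 − -9| = 12 m
6–9 s: |Δx| = |4 − 3| = 1 m
9–10 s: |Δx| = |-2 − 4| = 6 m
10–14 s: |Δx| = |8 − -2| = 10 m
Total path = 29 m; average speed = 29/14 = 29/14 m/s.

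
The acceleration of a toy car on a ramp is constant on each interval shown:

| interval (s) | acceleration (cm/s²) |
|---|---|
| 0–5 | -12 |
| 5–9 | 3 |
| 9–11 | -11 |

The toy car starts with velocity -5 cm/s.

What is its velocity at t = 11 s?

-75 cm/s

Δv equals the area under the a-t graph; then v = v₀ + Δv.
0–5 s: -12 × 5 = -60 cm/s
5–9 s: 3 × 4 = 12 cm/s
9–11 s: -11 × 2 = -22 cm/s
Δv = -70 cm/s, so v(11) = -5 + (-70) = -75 cm/s.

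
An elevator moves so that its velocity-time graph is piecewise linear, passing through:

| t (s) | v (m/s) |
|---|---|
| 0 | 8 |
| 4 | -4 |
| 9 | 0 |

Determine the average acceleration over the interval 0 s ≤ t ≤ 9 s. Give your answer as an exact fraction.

Average acceleration = Δv/Δt = (0 − 8)/(9 − 0) = -8/9 m/s².

-8/9 m/s²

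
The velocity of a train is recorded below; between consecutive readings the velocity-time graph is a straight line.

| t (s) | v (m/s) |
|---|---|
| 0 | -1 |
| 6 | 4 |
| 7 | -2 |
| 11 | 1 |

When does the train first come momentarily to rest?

t = 1.2 s

v changes sign on 0–6 s (from -1 to 4); the graph is linear there, so v = 0 at t = 0 + (1)·(6 − 0)/(4 − -1) = 1.2 s.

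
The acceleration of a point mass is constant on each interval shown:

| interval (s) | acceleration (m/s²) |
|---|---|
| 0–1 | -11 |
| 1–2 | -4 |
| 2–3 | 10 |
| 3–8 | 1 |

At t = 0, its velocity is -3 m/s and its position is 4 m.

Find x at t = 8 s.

-61 m

On each constant-a segment, Δv = aΔt and Δx = v₀Δt + ½aΔt²; chain segment to segment.
0–1 s: v starts -3 m/s; Δx = -3·1 + ½·-11·1² = -8.5 m; v ends -14 m/s.
1–2 s: v starts -14 m/s; Δx = -14·1 + ½·-4·1² = -16 m; v ends -18 m/s.
2–3 s: v starts -18 m/s; Δx = -18·1 + ½·10·1² = -13 m; v ends -8 m/s.
3–8 s: v starts -8 m/s; Δx = -8·5 + ½·1·5² = -27.5 m; v ends -3 m/s.
x(8) = 4 + Σ Δx = -61 m.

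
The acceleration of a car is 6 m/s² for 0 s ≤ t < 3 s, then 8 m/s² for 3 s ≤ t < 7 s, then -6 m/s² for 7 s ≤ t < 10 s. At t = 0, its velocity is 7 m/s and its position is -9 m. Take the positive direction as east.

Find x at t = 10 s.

347 m

On each constant-a segment, Δv = aΔt and Δx = v₀Δt + ½aΔt²; chain segment to segment.
0–3 s: v starts 7 m/s; Δx = 7·3 + ½·6·3² = 48 m; v ends 25 m/s.
3–7 s: v starts 25 m/s; Δx = 25·4 + ½·8·4² = 164 m; v ends 57 m/s.
7–10 s: v starts 57 m/s; Δx = 57·3 + ½·-6·3² = 144 m; v ends 39 m/s.
x(10) = -9 + Σ Δx = 347 m.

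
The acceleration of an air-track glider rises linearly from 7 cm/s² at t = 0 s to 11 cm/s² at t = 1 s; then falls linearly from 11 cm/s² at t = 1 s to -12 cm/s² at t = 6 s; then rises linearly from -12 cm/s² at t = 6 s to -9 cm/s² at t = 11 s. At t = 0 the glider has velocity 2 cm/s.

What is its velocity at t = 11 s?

Δv equals the area under the a-t graph; then v = v₀ + Δv.
0–1 s: ½(7 + 11)(1) = 9 cm/s
1–6 s: ½(11 + -12)(5) = -2.5 cm/s
6–11 s: ½(-12 + -9)(5) = -52.5 cm/s
Δv = -46 cm/s, so v(11) = 2 + (-46) = -44 cm/s.

-44 cm/s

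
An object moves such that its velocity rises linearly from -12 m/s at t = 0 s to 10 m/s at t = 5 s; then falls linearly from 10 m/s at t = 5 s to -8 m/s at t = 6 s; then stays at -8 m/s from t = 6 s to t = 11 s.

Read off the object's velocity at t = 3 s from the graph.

1.2 m/s

On 0–5 s the graph is linear from -12 to 10 m/s: v(3) = -12 + (10 − -12)·(3 − 0)/(5 − 0) = 1.2 m/s.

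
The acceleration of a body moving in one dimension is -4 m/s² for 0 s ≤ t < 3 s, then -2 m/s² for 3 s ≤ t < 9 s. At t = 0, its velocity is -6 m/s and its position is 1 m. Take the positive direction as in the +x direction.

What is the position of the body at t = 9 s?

On each constant-a segment, Δv = aΔt and Δx = v₀Δt + ½aΔt²; chain segment to segment.
0–3 s: v starts -6 m/s; Δx = -6·3 + ½·-4·3² = -36 m; v ends -18 m/s.
3–9 s: v starts -18 m/s; Δx = -18·6 + ½·-2·6² = -144 m; v ends -30 m/s.
x(9) = 1 + Σ Δx = -179 m.

-179 m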